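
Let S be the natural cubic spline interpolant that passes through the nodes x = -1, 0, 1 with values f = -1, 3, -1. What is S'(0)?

0

Write σ_i for S''(x_i). With h_i = 1, 1 and divided differences Δ_i = 4, -4, the continuity of S' gives the tridiagonal system
  1·σ_0 + 4·σ_1 + 1·σ_2 = 6(Δ_1 - Δ_0) = -48
Natural end conditions: σ_0 = σ_2 = 0.
Solving the tridiagonal system: σ_0 = 0, σ_1 = -12, σ_2 = 0.
On [0, 1], S'(x) = b_1 + 2c_1·x + 3d_1·x² with b_1 = Δ_1 - h_1(2σ_1 + σ_2)/6 = 0, c_1 = σ_1/2 = -6, d_1 = (σ_2 - σ_1)/(6h_1) = 2. So S'(0) = 0.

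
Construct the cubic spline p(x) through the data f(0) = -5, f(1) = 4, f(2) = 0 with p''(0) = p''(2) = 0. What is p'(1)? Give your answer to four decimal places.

Let σ_i = p''(x_i). Step sizes h_i = 1, 1; slopes of the chords Δ_i = (y_(i+1) - y_i)/h_i = 9, -4.
  1·σ_0 + 4·σ_1 + 1·σ_2 = 6(Δ_1 - Δ_0) = -78
Natural end conditions: σ_0 = σ_2 = 0.
Solving the tridiagonal system: σ_0 = 0, σ_1 = -39/2, σ_2 = 0.
On [1, 2], p'(x) = b_1 + 2c_1·(x - 1) + 3d_1·(x - 1)² with b_1 = Δ_1 - h_1(2σ_1 + σ_2)/6 = 5/2, c_1 = σ_1/2 = -39/4, d_1 = (σ_2 - σ_1)/(6h_1) = 13/4. So p'(1) = 5/2.

2.5000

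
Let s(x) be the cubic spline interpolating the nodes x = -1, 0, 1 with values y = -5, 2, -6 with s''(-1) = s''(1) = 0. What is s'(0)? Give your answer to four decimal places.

-0.5000

Let M_i = s''(x_i). Step sizes h_i = 1, 1; slopes of the chords Δ_i = (y_(i+1) - y_i)/h_i = 7, -8.
  1·M_0 + 4·M_1 + 1·M_2 = 6(Δ_1 - Δ_0) = -90
Natural end conditions: M_0 = M_2 = 0.
Hence M_0 = 0, M_1 = -45/2, M_2 = 0.
On [0, 1], s'(x) = b_1 + 2c_1·x + 3d_1·x² with b_1 = Δ_1 - h_1(2M_1 + M_2)/6 = -1/2, c_1 = M_1/2 = -45/4, d_1 = (M_2 - M_1)/(6h_1) = 15/4. So s'(0) = -1/2.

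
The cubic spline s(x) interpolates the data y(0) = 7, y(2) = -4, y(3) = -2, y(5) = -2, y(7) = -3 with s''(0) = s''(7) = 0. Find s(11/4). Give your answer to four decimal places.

With M_i denoting the second derivative at x_i, h_i = 2, 1, 2, 2, and Δ_i = (y_(i+1) − y_i)/h_i = -11/2, 2, 0, -1/2:
  2·M_0 + 6·M_1 + 1·M_2 = 6(Δ_1 - Δ_0) = 45
  1·M_1 + 6·M_2 + 2·M_3 = 6(Δ_2 - Δ_1) = -12
  2·M_2 + 8·M_3 + 2·M_4 = 6(Δ_3 - Δ_2) = -3
Natural end conditions: M_0 = M_4 = 0.
Solving: M_0 = 0, M_1 = 1035/128, M_2 = -225/64, M_3 = 129/256, M_4 = 0.
On [2, 3], s(x) = -4 - 7/64·(x - 2) + 1035/256·(x - 2)² - 495/256·(x - 2)³.
With (x - 2) = 3/4: s(11/4) = -42985/16384.

-2.6236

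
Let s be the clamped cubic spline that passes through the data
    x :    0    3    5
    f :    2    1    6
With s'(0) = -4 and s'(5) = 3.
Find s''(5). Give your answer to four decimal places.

Let σ_i = s''(x_i). Step sizes h_i = 3, 2; slopes of the chords Δ_i = (y_(i+1) - y_i)/h_i = -1/3, 5/2.
  3·σ_0 + 10·σ_1 + 2·σ_2 = 6(Δ_1 - Δ_0) = 17
Clamped end conditions give two more equations: 2h_0·σ_0 + h_0·σ_1 = 6(Δ_0 - s'(0)) = 22 and h_1·σ_1 + 2h_1·σ_2 = 6(s'(5) - Δ_1) = 3.
Forward elimination and back-substitution give σ_0 = 101/30, σ_1 = 3/5, σ_2 = 9/20.

0.4500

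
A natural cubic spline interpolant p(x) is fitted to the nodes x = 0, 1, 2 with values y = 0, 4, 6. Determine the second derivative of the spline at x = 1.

-3

Write M_i for p''(x_i). With h_i = 1, 1 and divided differences Δ_i = 4, 2, the continuity of p' gives the tridiagonal system
  1·M_0 + 4·M_1 + 1·M_2 = 6(Δ_1 - Δ_0) = -12
Natural end conditions: M_0 = M_2 = 0.
Hence M_0 = 0, M_1 = -3, M_2 = 0.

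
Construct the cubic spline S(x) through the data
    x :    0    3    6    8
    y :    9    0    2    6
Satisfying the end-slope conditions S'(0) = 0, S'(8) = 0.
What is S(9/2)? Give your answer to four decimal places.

Put m_i = S'' at the i-th knot. Here h = (3, 3, 2) and Δ = (-3, 2/3, 2), so the interior equations h_(i-1)·m_(i-1) + 2(h_(i-1)+h_i)·m_i + h_i·m_(i+1) = 6(Δ_i − Δ_(i-1)) read
  3·m_0 + 12·m_1 + 3·m_2 = 6(Δ_1 - Δ_0) = 22
  3·m_1 + 10·m_2 + 2·m_3 = 6(Δ_2 - Δ_1) = 8
Clamped end conditions give two more equations: 2h_0·m_0 + h_0·m_1 = 6(Δ_0 - S'(0)) = -18 and h_2·m_2 + 2h_2·m_3 = 6(S'(8) - Δ_2) = -12.
Solving: m_0 = -250/57, m_1 = 158/57, m_2 = 12/19, m_3 = -63/19.
On [3, 6], S(x) = 0 - 46/19·(x - 3) + 79/57·(x - 3)² - 61/513·(x - 3)³.
With (x - 3) = 3/2: S(9/2) = -139/152.

-0.9145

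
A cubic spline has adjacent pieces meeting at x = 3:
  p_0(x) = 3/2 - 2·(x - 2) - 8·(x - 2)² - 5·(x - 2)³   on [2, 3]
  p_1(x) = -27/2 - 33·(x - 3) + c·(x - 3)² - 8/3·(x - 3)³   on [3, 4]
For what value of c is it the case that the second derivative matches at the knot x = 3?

p_0''(x) = -16 - 30·(x - 2), so p_0''(3) = -46. On the right, p_1''(3) = 2c, so c = -23.

-23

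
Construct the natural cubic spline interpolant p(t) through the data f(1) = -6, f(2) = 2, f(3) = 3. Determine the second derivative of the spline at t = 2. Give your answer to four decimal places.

Put σ_i = p'' at the i-th knot. Here h = (1, 1) and Δ = (8, 1), so the interior equations h_(i-1)·σ_(i-1) + 2(h_(i-1)+h_i)·σ_i + h_i·σ_(i+1) = 6(Δ_i − Δ_(i-1)) read
  1·σ_0 + 4·σ_1 + 1·σ_2 = 6(Δ_1 - Δ_0) = -42
Natural end conditions: σ_0 = σ_2 = 0.
Solving: σ_0 = 0, σ_1 = -21/2, σ_2 = 0.

-10.5000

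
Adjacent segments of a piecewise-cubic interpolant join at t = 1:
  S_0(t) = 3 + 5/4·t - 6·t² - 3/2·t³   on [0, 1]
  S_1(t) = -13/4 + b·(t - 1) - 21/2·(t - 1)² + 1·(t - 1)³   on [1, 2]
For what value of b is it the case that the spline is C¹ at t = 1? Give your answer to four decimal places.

-15.2500

S_0'(t) = 5/4 - 12·t - 9/2·t², so S_0'(1) = -61/4. On the right, S_1'(1) = b, so b = -61/4.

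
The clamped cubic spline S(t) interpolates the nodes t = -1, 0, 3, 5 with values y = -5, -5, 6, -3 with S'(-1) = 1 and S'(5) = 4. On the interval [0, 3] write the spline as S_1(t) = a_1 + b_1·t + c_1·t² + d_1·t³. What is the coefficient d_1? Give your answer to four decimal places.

-1.0278

Let σ_i = S''(x_i). Step sizes h_i = 1, 3, 2; slopes of the chords Δ_i = (y_(i+1) - y_i)/h_i = 0, 11/3, -9/2.
  1·σ_0 + 8·σ_1 + 3·σ_2 = 6(Δ_1 - Δ_0) = 22
  3·σ_1 + 10·σ_2 + 2·σ_3 = 6(Δ_2 - Δ_1) = -49
Clamped end conditions give two more equations: 2h_0·σ_0 + h_0·σ_1 = 6(Δ_0 - S'(-1)) = -6 and h_2·σ_2 + 2h_2·σ_3 = 6(S'(5) - Δ_2) = 51.
Solving the tridiagonal system: σ_0 = -41/6, σ_1 = 23/3, σ_2 = -65/6, σ_3 = 109/6.
On [0, 3], with S_1(t) = a_1 + b_1·t + c_1·t² + d_1·t³: c_1 = σ_1/2 = 23/6, d_1 = (σ_2 - σ_1)/(6h_1) = -37/36, b_1 = Δ_1 - h_1(2σ_1 + σ_2)/6 = 17/12.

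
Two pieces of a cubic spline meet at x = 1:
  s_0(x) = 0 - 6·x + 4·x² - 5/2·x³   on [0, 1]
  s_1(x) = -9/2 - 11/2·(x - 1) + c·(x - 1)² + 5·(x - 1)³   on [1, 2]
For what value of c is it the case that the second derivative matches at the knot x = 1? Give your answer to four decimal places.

s_0''(x) = 8 - 15·x, so s_0''(1) = -7. On the right, s_1''(1) = 2c, so c = -7/2.

-3.5000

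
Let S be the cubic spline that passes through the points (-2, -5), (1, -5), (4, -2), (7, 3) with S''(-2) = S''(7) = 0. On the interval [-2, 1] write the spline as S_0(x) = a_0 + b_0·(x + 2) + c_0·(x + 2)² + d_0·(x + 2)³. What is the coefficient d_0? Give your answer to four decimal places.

Let M_i = S''(x_i). Step sizes h_i = 3, 3, 3; slopes of the chords Δ_i = (y_(i+1) - y_i)/h_i = 0, 1, 5/3.
  3·M_0 + 12·M_1 + 3·M_2 = 6(Δ_1 - Δ_0) = 6
  3·M_1 + 12·M_2 + 3·M_3 = 6(Δ_2 - Δ_1) = 4
Natural end conditions: M_0 = M_3 = 0.
Solving: M_0 = 0, M_1 = 4/9, M_2 = 2/9, M_3 = 0.
On [-2, 1], with S_0(x) = a_0 + b_0·(x + 2) + c_0·(x + 2)² + d_0·(x + 2)³: c_0 = M_0/2 = 0, d_0 = (M_1 - M_0)/(6h_0) = 2/81, b_0 = Δ_0 - h_0(2M_0 + M_1)/6 = -2/9.

0.0247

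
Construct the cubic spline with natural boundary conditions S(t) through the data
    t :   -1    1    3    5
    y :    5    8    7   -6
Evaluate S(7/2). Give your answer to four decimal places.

Let σ_i = S''(x_i). Step sizes h_i = 2, 2, 2; slopes of the chords Δ_i = (y_(i+1) - y_i)/h_i = 3/2, -1/2, -13/2.
  2·σ_0 + 8·σ_1 + 2·σ_2 = 6(Δ_1 - Δ_0) = -12
  2·σ_1 + 8·σ_2 + 2·σ_3 = 6(Δ_2 - Δ_1) = -36
Natural end conditions: σ_0 = σ_3 = 0.
Solving the tridiagonal system: σ_0 = 0, σ_1 = -2/5, σ_2 = -22/5, σ_3 = 0.
On [3, 5], S(t) = 7 - 107/30·(t - 3) - 11/5·(t - 3)² + 11/30·(t - 3)³.
With (t - 3) = 1/2: S(7/2) = 377/80.

4.7125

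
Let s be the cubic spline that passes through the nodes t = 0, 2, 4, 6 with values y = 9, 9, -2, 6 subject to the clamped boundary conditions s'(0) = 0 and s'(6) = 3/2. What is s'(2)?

-4

Write M_i for s''(x_i). With h_i = 2, 2, 2 and divided differences Δ_i = 0, -11/2, 4, the continuity of s' gives the tridiagonal system
  2·M_0 + 8·M_1 + 2·M_2 = 6(Δ_1 - Δ_0) = -33
  2·M_1 + 8·M_2 + 2·M_3 = 6(Δ_2 - Δ_1) = 57
Clamped end conditions give two more equations: 2h_0·M_0 + h_0·M_1 = 6(Δ_0 - s'(0)) = 0 and h_2·M_2 + 2h_2·M_3 = 6(s'(6) - Δ_2) = -15.
Solving the tridiagonal system: M_0 = 4, M_1 = -8, M_2 = 23/2, M_3 = -19/2.
On [2, 4], s'(t) = b_1 + 2c_1·(t - 2) + 3d_1·(t - 2)² with b_1 = Δ_1 - h_1(2M_1 + M_2)/6 = -4, c_1 = M_1/2 = -4, d_1 = (M_2 - M_1)/(6h_1) = 13/8. So s'(2) = -4.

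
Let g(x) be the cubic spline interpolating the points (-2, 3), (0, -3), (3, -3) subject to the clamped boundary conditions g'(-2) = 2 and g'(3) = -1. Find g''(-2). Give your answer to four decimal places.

-9.9000

Write σ_i for g''(x_i). With h_i = 2, 3 and divided differences Δ_i = -3, 0, the continuity of g' gives the tridiagonal system
  2·σ_0 + 10·σ_1 + 3·σ_2 = 6(Δ_1 - Δ_0) = 18
Clamped end conditions give two more equations: 2h_0·σ_0 + h_0·σ_1 = 6(Δ_0 - g'(-2)) = -30 and h_1·σ_1 + 2h_1·σ_2 = 6(g'(3) - Δ_1) = -6.
Hence σ_0 = -99/10, σ_1 = 24/5, σ_2 = -17/5.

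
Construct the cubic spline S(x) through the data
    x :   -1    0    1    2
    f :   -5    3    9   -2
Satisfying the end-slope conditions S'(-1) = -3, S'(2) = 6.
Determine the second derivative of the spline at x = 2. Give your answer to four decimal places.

72.8000

With M_i denoting the second derivative at x_i, h_i = 1, 1, 1, and Δ_i = (y_(i+1) − y_i)/h_i = 8, 6, -11:
  1·M_0 + 4·M_1 + 1·M_2 = 6(Δ_1 - Δ_0) = -12
  1·M_1 + 4·M_2 + 1·M_3 = 6(Δ_2 - Δ_1) = -102
Clamped end conditions give two more equations: 2h_0·M_0 + h_0·M_1 = 6(Δ_0 - S'(-1)) = 66 and h_2·M_2 + 2h_2·M_3 = 6(S'(2) - Δ_2) = 102.
Solving: M_0 = 166/5, M_1 = -2/5, M_2 = -218/5, M_3 = 364/5.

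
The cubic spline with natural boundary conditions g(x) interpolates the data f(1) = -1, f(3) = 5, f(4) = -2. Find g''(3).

Let σ_i = g''(x_i). Step sizes h_i = 2, 1; slopes of the chords Δ_i = (y_(i+1) - y_i)/h_i = 3, -7.
  2·σ_0 + 6·σ_1 + 1·σ_2 = 6(Δ_1 - Δ_0) = -60
Natural end conditions: σ_0 = σ_2 = 0.
Solving the tridiagonal system: σ_0 = 0, σ_1 = -10, σ_2 = 0.

-10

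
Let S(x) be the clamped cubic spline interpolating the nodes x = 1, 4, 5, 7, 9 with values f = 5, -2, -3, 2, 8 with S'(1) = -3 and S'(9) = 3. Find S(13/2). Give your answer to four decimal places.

0.3146

Put σ_i = S'' at the i-th knot. Here h = (3, 1, 2, 2) and Δ = (-7/3, -1, 5/2, 3), so the interior equations h_(i-1)·σ_(i-1) + 2(h_(i-1)+h_i)·σ_i + h_i·σ_(i+1) = 6(Δ_i − Δ_(i-1)) read
  3·σ_0 + 8·σ_1 + 1·σ_2 = 6(Δ_1 - Δ_0) = 8
  1·σ_1 + 6·σ_2 + 2·σ_3 = 6(Δ_2 - Δ_1) = 21
  2·σ_2 + 8·σ_3 + 2·σ_4 = 6(Δ_3 - Δ_2) = 3
Clamped end conditions give two more equations: 2h_0·σ_0 + h_0·σ_1 = 6(Δ_0 - S'(1)) = 4 and h_3·σ_3 + 2h_3·σ_4 = 6(S'(9) - Δ_3) = 0.
Hence σ_0 = 233/480, σ_1 = 29/80, σ_2 = 583/160, σ_3 = -49/80, σ_4 = 49/160.
On [5, 7], S(x) = -3 + 11/40·(x - 5) + 583/320·(x - 5)² - 227/640·(x - 5)³.
With (x - 5) = 3/2: S(13/2) = 1611/5120.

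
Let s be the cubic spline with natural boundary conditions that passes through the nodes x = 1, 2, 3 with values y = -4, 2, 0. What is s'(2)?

With M_i denoting the second derivative at x_i, h_i = 1, 1, and Δ_i = (y_(i+1) − y_i)/h_i = 6, -2:
  1·M_0 + 4·M_1 + 1·M_2 = 6(Δ_1 - Δ_0) = -48
Natural end conditions: M_0 = M_2 = 0.
Solving the tridiagonal system: M_0 = 0, M_1 = -12, M_2 = 0.
On [2, 3], s'(x) = b_1 + 2c_1·(x - 2) + 3d_1·(x - 2)² with b_1 = Δ_1 - h_1(2M_1 + M_2)/6 = 2, c_1 = M_1/2 = -6, d_1 = (M_2 - M_1)/(6h_1) = 2. So s'(2) = 2.

2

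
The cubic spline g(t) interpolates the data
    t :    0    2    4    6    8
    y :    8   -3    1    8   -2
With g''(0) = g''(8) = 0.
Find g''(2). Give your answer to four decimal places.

5.2500

Write M_i for g''(x_i). With h_i = 2, 2, 2, 2 and divided differences Δ_i = -11/2, 2, 7/2, -5, the continuity of g' gives the tridiagonal system
  2·M_0 + 8·M_1 + 2·M_2 = 6(Δ_1 - Δ_0) = 45
  2·M_1 + 8·M_2 + 2·M_3 = 6(Δ_2 - Δ_1) = 9
  2·M_2 + 8·M_3 + 2·M_4 = 6(Δ_3 - Δ_2) = -51
Natural end conditions: M_0 = M_4 = 0.
Solving: M_0 = 0, M_1 = 21/4, M_2 = 3/2, M_3 = -27/4, M_4 = 0.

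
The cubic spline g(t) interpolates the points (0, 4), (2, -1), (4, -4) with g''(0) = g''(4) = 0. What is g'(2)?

-2

With σ_i denoting the second derivative at x_i, h_i = 2, 2, and Δ_i = (y_(i+1) − y_i)/h_i = -5/2, -3/2:
  2·σ_0 + 8·σ_1 + 2·σ_2 = 6(Δ_1 - Δ_0) = 6
Natural end conditions: σ_0 = σ_2 = 0.
Solving: σ_0 = 0, σ_1 = 3/4, σ_2 = 0.
On [2, 4], g'(t) = b_1 + 2c_1·(t - 2) + 3d_1·(t - 2)² with b_1 = Δ_1 - h_1(2σ_1 + σ_2)/6 = -2, c_1 = σ_1/2 = 3/8, d_1 = (σ_2 - σ_1)/(6h_1) = -1/16. So g'(2) = -2.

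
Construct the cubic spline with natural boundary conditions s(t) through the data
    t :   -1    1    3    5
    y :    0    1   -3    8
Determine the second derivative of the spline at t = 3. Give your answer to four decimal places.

6.5000

Write m_i for s''(x_i). With h_i = 2, 2, 2 and divided differences Δ_i = 1/2, -2, 11/2, the continuity of s' gives the tridiagonal system
  2·m_0 + 8·m_1 + 2·m_2 = 6(Δ_1 - Δ_0) = -15
  2·m_1 + 8·m_2 + 2·m_3 = 6(Δ_2 - Δ_1) = 45
Natural end conditions: m_0 = m_3 = 0.
Hence m_0 = 0, m_1 = -7/2, m_2 = 13/2, m_3 = 0.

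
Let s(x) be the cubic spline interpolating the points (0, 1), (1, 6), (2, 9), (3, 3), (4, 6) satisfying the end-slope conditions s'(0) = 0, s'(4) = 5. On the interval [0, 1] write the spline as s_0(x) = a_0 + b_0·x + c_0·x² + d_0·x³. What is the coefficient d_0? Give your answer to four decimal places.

-3.1786

With M_i denoting the second derivative at x_i, h_i = 1, 1, 1, 1, and Δ_i = (y_(i+1) − y_i)/h_i = 5, 3, -6, 3:
  1·M_0 + 4·M_1 + 1·M_2 = 6(Δ_1 - Δ_0) = -12
  1·M_1 + 4·M_2 + 1·M_3 = 6(Δ_2 - Δ_1) = -54
  1·M_2 + 4·M_3 + 1·M_4 = 6(Δ_3 - Δ_2) = 54
Clamped end conditions give two more equations: 2h_0·M_0 + h_0·M_1 = 6(Δ_0 - s'(0)) = 30 and h_3·M_3 + 2h_3·M_4 = 6(s'(4) - Δ_3) = 12.
Solving: M_0 = 229/14, M_1 = -19/7, M_2 = -35/2, M_3 = 131/7, M_4 = -47/14.
On [0, 1], with s_0(x) = a_0 + b_0·x + c_0·x² + d_0·x³: c_0 = M_0/2 = 229/28, d_0 = (M_1 - M_0)/(6h_0) = -89/28, b_0 = Δ_0 - h_0(2M_0 + M_1)/6 = 0.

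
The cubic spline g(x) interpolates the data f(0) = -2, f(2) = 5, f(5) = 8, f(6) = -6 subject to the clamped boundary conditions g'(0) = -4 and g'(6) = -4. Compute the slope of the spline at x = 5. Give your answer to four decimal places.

Write M_i for g''(x_i). With h_i = 2, 3, 1 and divided differences Δ_i = 7/2, 1, -14, the continuity of g' gives the tridiagonal system
  2·M_0 + 10·M_1 + 3·M_2 = 6(Δ_1 - Δ_0) = -15
  3·M_1 + 8·M_2 + 1·M_3 = 6(Δ_2 - Δ_1) = -90
Clamped end conditions give two more equations: 2h_0·M_0 + h_0·M_1 = 6(Δ_0 - g'(0)) = 45 and h_2·M_2 + 2h_2·M_3 = 6(g'(6) - Δ_2) = 60.
Solving the tridiagonal system: M_0 = 275/26, M_1 = 35/26, M_2 = -215/13, M_3 = 995/26.
On [5, 6], g'(x) = b_2 + 2c_2·(x - 5) + 3d_2·(x - 5)² with b_2 = Δ_2 - h_2(2M_2 + M_3)/6 = -773/52, c_2 = M_2/2 = -215/26, d_2 = (M_3 - M_2)/(6h_2) = 475/52. So g'(5) = -773/52.

-14.8654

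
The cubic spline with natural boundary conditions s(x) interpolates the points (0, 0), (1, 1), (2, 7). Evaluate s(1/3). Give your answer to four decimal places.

Put m_i = s'' at the i-th knot. Here h = (1, 1) and Δ = (1, 6), so the interior equations h_(i-1)·m_(i-1) + 2(h_(i-1)+h_i)·m_i + h_i·m_(i+1) = 6(Δ_i − Δ_(i-1)) read
  1·m_0 + 4·m_1 + 1·m_2 = 6(Δ_1 - Δ_0) = 30
Natural end conditions: m_0 = m_2 = 0.
Forward elimination and back-substitution give m_0 = 0, m_1 = 15/2, m_2 = 0.
On [0, 1], s(x) = 0 - 1/4·x + 0·x² + 5/4·x³.
With x = 1/3: s(1/3) = -1/27.

-0.0370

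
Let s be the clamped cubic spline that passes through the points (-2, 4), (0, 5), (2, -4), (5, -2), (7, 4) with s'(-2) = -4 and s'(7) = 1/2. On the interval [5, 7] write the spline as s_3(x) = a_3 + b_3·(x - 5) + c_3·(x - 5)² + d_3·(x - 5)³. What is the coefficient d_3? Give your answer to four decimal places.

-0.4319

Put σ_i = s'' at the i-th knot. Here h = (2, 2, 3, 2) and Δ = (1/2, -9/2, 2/3, 3), so the interior equations h_(i-1)·σ_(i-1) + 2(h_(i-1)+h_i)·σ_i + h_i·σ_(i+1) = 6(Δ_i − Δ_(i-1)) read
  2·σ_0 + 8·σ_1 + 2·σ_2 = 6(Δ_1 - Δ_0) = -30
  2·σ_1 + 10·σ_2 + 3·σ_3 = 6(Δ_2 - Δ_1) = 31
  3·σ_2 + 10·σ_3 + 2·σ_4 = 6(Δ_3 - Δ_2) = 14
Clamped end conditions give two more equations: 2h_0·σ_0 + h_0·σ_1 = 6(Δ_0 - s'(-2)) = 27 and h_3·σ_3 + 2h_3·σ_4 = 6(s'(7) - Δ_3) = -15.
Solving the tridiagonal system: σ_0 = 3707/354, σ_1 = -2635/354, σ_2 = 1523/354, σ_3 = 169/177, σ_4 = -2993/708.
On [5, 7], with s_3(x) = a_3 + b_3·(x - 5) + c_3·(x - 5)² + d_3·(x - 5)³: c_3 = σ_3/2 = 169/354, d_3 = (σ_4 - σ_3)/(6h_3) = -1223/2832, b_3 = Δ_3 - h_3(2σ_3 + σ_4)/6 = 2671/708.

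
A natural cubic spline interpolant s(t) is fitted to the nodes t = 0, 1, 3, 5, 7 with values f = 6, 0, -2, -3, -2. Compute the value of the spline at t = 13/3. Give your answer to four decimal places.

-2.6829

With M_i denoting the second derivative at x_i, h_i = 1, 2, 2, 2, and Δ_i = (y_(i+1) − y_i)/h_i = -6, -1, -1/2, 1/2:
  1·M_0 + 6·M_1 + 2·M_2 = 6(Δ_1 - Δ_0) = 30
  2·M_1 + 8·M_2 + 2·M_3 = 6(Δ_2 - Δ_1) = 3
  2·M_2 + 8·M_3 + 2·M_4 = 6(Δ_3 - Δ_2) = 6
Natural end conditions: M_0 = M_4 = 0.
Hence M_0 = 0, M_1 = 222/41, M_2 = -51/41, M_3 = 87/82, M_4 = 0.
On [3, 5], s(t) = -2 - 1/41·(t - 3) - 51/82·(t - 3)² + 63/328·(t - 3)³.
With (t - 3) = 4/3: s(13/3) = -110/41.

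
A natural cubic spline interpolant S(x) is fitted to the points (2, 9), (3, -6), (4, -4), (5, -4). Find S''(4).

-10

Put σ_i = S'' at the i-th knot. Here h = (1, 1, 1) and Δ = (-15, 2, 0), so the interior equations h_(i-1)·σ_(i-1) + 2(h_(i-1)+h_i)·σ_i + h_i·σ_(i+1) = 6(Δ_i − Δ_(i-1)) read
  1·σ_0 + 4·σ_1 + 1·σ_2 = 6(Δ_1 - Δ_0) = 102
  1·σ_1 + 4·σ_2 + 1·σ_3 = 6(Δ_2 - Δ_1) = -12
Natural end conditions: σ_0 = σ_3 = 0.
Forward elimination and back-substitution give σ_0 = 0, σ_1 = 28, σ_2 = -10, σ_3 = 0.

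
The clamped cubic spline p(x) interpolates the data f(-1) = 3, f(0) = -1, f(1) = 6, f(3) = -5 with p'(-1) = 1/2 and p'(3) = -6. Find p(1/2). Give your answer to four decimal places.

1.9915

Let M_i = p''(x_i). Step sizes h_i = 1, 1, 2; slopes of the chords Δ_i = (y_(i+1) - y_i)/h_i = -4, 7, -11/2.
  1·M_0 + 4·M_1 + 1·M_2 = 6(Δ_1 - Δ_0) = 66
  1·M_1 + 6·M_2 + 2·M_3 = 6(Δ_2 - Δ_1) = -75
Clamped end conditions give two more equations: 2h_0·M_0 + h_0·M_1 = 6(Δ_0 - p'(-1)) = -27 and h_2·M_2 + 2h_2·M_3 = 6(p'(3) - Δ_2) = -3.
Hence M_0 = -611/22, M_1 = 314/11, M_2 = -449/22, M_3 = 104/11.
On [0, 1], p(x) = -1 + 39/44·x + 157/11·x² - 359/44·x³.
With x = 1/2: p(1/2) = 701/352.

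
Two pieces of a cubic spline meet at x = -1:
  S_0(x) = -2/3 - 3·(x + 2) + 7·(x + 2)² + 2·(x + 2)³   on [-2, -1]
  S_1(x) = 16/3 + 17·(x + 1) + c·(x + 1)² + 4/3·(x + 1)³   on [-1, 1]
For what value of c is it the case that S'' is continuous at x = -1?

S_0''(x) = 14 + 12·(x + 2), so S_0''(-1) = 26. On the right, S_1''(-1) = 2c, so c = 13.

13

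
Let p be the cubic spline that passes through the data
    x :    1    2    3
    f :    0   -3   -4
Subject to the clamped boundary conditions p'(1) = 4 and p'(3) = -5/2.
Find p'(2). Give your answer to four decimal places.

Write m_i for p''(x_i). With h_i = 1, 1 and divided differences Δ_i = -3, -1, the continuity of p' gives the tridiagonal system
  1·m_0 + 4·m_1 + 1·m_2 = 6(Δ_1 - Δ_0) = 12
Clamped end conditions give two more equations: 2h_0·m_0 + h_0·m_1 = 6(Δ_0 - p'(1)) = -42 and h_1·m_1 + 2h_1·m_2 = 6(p'(3) - Δ_1) = -9.
Forward elimination and back-substitution give m_0 = -109/4, m_1 = 25/2, m_2 = -43/4.
On [2, 3], p'(x) = b_1 + 2c_1·(x - 2) + 3d_1·(x - 2)² with b_1 = Δ_1 - h_1(2m_1 + m_2)/6 = -27/8, c_1 = m_1/2 = 25/4, d_1 = (m_2 - m_1)/(6h_1) = -31/8. So p'(2) = -27/8.

-3.3750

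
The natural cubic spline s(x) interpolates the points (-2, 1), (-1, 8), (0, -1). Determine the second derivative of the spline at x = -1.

Write σ_i for s''(x_i). With h_i = 1, 1 and divided differences Δ_i = 7, -9, the continuity of s' gives the tridiagonal system
  1·σ_0 + 4·σ_1 + 1·σ_2 = 6(Δ_1 - Δ_0) = -96
Natural end conditions: σ_0 = σ_2 = 0.
Solving the tridiagonal system: σ_0 = 0, σ_1 = -24, σ_2 = 0.

-24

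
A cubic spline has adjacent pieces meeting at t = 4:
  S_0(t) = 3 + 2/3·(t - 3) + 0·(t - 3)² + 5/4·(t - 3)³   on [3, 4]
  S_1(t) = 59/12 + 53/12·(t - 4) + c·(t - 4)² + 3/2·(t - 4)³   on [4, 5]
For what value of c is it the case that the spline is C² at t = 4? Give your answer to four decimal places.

3.7500

S_0''(t) = 0 + 15/2·(t - 3), so S_0''(4) = 15/2. On the right, S_1''(4) = 2c, so c = 15/4.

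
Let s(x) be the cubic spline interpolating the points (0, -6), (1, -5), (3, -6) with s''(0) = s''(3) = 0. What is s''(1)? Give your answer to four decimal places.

-1.5000

Put M_i = s'' at the i-th knot. Here h = (1, 2) and Δ = (1, -1/2), so the interior equations h_(i-1)·M_(i-1) + 2(h_(i-1)+h_i)·M_i + h_i·M_(i+1) = 6(Δ_i − Δ_(i-1)) read
  1·M_0 + 6·M_1 + 2·M_2 = 6(Δ_1 - Δ_0) = -9
Natural end conditions: M_0 = M_2 = 0.
Forward elimination and back-substitution give M_0 = 0, M_1 = -3/2, M_2 = 0.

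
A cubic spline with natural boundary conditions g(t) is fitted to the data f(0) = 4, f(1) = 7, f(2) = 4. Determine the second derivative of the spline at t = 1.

With M_i denoting the second derivative at x_i, h_i = 1, 1, and Δ_i = (y_(i+1) − y_i)/h_i = 3, -3:
  1·M_0 + 4·M_1 + 1·M_2 = 6(Δ_1 - Δ_0) = -36
Natural end conditions: M_0 = M_2 = 0.
Forward elimination and back-substitution give M_0 = 0, M_1 = -9, M_2 = 0.

-9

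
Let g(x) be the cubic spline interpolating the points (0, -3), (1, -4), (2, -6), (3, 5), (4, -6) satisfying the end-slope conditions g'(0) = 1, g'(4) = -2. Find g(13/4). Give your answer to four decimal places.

Put M_i = g'' at the i-th knot. Here h = (1, 1, 1, 1) and Δ = (-1, -2, 11, -11), so the interior equations h_(i-1)·M_(i-1) + 2(h_(i-1)+h_i)·M_i + h_i·M_(i+1) = 6(Δ_i − Δ_(i-1)) read
  1·M_0 + 4·M_1 + 1·M_2 = 6(Δ_1 - Δ_0) = -6
  1·M_1 + 4·M_2 + 1·M_3 = 6(Δ_2 - Δ_1) = 78
  1·M_2 + 4·M_3 + 1·M_4 = 6(Δ_3 - Δ_2) = -132
Clamped end conditions give two more equations: 2h_0·M_0 + h_0·M_1 = 6(Δ_0 - g'(0)) = -12 and h_3·M_3 + 2h_3·M_4 = 6(g'(4) - Δ_3) = 54.
Forward elimination and back-substitution give M_0 = -6/7, M_1 = -72/7, M_2 = 36, M_3 = -390/7, M_4 = 384/7.
On [3, 4], g(x) = 5 - 11/7·(x - 3) - 195/7·(x - 3)² + 129/7·(x - 3)³.
With (x - 3) = 1/4: g(13/4) = 1413/448.

3.1540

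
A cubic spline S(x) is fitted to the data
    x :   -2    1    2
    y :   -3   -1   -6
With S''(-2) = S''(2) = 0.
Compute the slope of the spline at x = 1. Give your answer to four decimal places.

With σ_i denoting the second derivative at x_i, h_i = 3, 1, and Δ_i = (y_(i+1) − y_i)/h_i = 2/3, -5:
  3·σ_0 + 8·σ_1 + 1·σ_2 = 6(Δ_1 - Δ_0) = -34
Natural end conditions: σ_0 = σ_2 = 0.
Solving: σ_0 = 0, σ_1 = -17/4, σ_2 = 0.
On [1, 2], S'(x) = b_1 + 2c_1·(x - 1) + 3d_1·(x - 1)² with b_1 = Δ_1 - h_1(2σ_1 + σ_2)/6 = -43/12, c_1 = σ_1/2 = -17/8, d_1 = (σ_2 - σ_1)/(6h_1) = 17/24. So S'(1) = -43/12.

-3.5833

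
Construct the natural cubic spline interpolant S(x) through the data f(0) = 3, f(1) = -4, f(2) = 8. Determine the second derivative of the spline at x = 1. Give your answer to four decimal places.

28.5000

Put M_i = S'' at the i-th knot. Here h = (1, 1) and Δ = (-7, 12), so the interior equations h_(i-1)·M_(i-1) + 2(h_(i-1)+h_i)·M_i + h_i·M_(i+1) = 6(Δ_i − Δ_(i-1)) read
  1·M_0 + 4·M_1 + 1·M_2 = 6(Δ_1 - Δ_0) = 114
Natural end conditions: M_0 = M_2 = 0.
Hence M_0 = 0, M_1 = 57/2, M_2 = 0.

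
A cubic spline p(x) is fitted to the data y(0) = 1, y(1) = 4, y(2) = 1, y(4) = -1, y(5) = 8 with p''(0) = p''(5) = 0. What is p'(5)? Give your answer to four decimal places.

Write M_i for p''(x_i). With h_i = 1, 1, 2, 1 and divided differences Δ_i = 3, -3, -1, 9, the continuity of p' gives the tridiagonal system
  1·M_0 + 4·M_1 + 1·M_2 = 6(Δ_1 - Δ_0) = -36
  1·M_1 + 6·M_2 + 2·M_3 = 6(Δ_2 - Δ_1) = 12
  2·M_2 + 6·M_3 + 1·M_4 = 6(Δ_3 - Δ_2) = 60
Natural end conditions: M_0 = M_4 = 0.
Solving: M_0 = 0, M_1 = -552/61, M_2 = 12/61, M_3 = 606/61, M_4 = 0.
On [4, 5], p'(x) = b_3 + 2c_3·(x - 4) + 3d_3·(x - 4)² with b_3 = Δ_3 - h_3(2M_3 + M_4)/6 = 347/61, c_3 = M_3/2 = 303/61, d_3 = (M_4 - M_3)/(6h_3) = -101/61. So p'(5) = 650/61.

10.6557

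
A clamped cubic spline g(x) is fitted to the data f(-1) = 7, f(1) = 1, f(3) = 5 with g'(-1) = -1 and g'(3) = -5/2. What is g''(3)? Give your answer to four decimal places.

-10.8750

Write M_i for g''(x_i). With h_i = 2, 2 and divided differences Δ_i = -3, 2, the continuity of g' gives the tridiagonal system
  2·M_0 + 8·M_1 + 2·M_2 = 6(Δ_1 - Δ_0) = 30
Clamped end conditions give two more equations: 2h_0·M_0 + h_0·M_1 = 6(Δ_0 - g'(-1)) = -12 and h_1·M_1 + 2h_1·M_2 = 6(g'(3) - Δ_1) = -27.
Solving: M_0 = -57/8, M_1 = 33/4, M_2 = -87/8.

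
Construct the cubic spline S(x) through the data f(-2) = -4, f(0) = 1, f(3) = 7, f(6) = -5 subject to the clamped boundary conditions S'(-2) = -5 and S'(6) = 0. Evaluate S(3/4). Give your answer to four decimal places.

Write m_i for S''(x_i). With h_i = 2, 3, 3 and divided differences Δ_i = 5/2, 2, -4, the continuity of S' gives the tridiagonal system
  2·m_0 + 10·m_1 + 3·m_2 = 6(Δ_1 - Δ_0) = -3
  3·m_1 + 12·m_2 + 3·m_3 = 6(Δ_2 - Δ_1) = -36
Clamped end conditions give two more equations: 2h_0·m_0 + h_0·m_1 = 6(Δ_0 - S'(-2)) = 45 and h_2·m_2 + 2h_2·m_3 = 6(S'(6) - Δ_2) = 24.
Solving the tridiagonal system: m_0 = 455/38, m_1 = -55/38, m_2 = -79/19, m_3 = 231/38.
On [0, 3], S(x) = 1 + 105/19·x - 55/76·x² - 103/684·x³.
With x = 3/4: S(3/4) = 22735/4864.

4.6741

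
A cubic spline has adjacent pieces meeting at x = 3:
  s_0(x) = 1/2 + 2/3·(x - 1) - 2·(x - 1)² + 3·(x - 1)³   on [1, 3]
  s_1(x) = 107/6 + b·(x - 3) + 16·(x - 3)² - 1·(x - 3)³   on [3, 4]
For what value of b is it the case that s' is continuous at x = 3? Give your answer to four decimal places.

28.6667

s_0'(x) = 2/3 - 4·(x - 1) + 9·(x - 1)², so s_0'(3) = 86/3. On the right, s_1'(3) = b, so b = 86/3.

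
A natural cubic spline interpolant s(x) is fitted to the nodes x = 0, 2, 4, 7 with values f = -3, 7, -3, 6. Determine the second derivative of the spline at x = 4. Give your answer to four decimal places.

6.6316

With M_i denoting the second derivative at x_i, h_i = 2, 2, 3, and Δ_i = (y_(i+1) − y_i)/h_i = 5, -5, 3:
  2·M_0 + 8·M_1 + 2·M_2 = 6(Δ_1 - Δ_0) = -60
  2·M_1 + 10·M_2 + 3·M_3 = 6(Δ_2 - Δ_1) = 48
Natural end conditions: M_0 = M_3 = 0.
Forward elimination and back-substitution give M_0 = 0, M_1 = -174/19, M_2 = 126/19, M_3 = 0.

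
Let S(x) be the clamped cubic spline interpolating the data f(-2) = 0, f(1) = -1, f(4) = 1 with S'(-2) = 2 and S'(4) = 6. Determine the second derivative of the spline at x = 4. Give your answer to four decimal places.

Put M_i = S'' at the i-th knot. Here h = (3, 3) and Δ = (-1/3, 2/3), so the interior equations h_(i-1)·M_(i-1) + 2(h_(i-1)+h_i)·M_i + h_i·M_(i+1) = 6(Δ_i − Δ_(i-1)) read
  3·M_0 + 12·M_1 + 3·M_2 = 6(Δ_1 - Δ_0) = 6
Clamped end conditions give two more equations: 2h_0·M_0 + h_0·M_1 = 6(Δ_0 - S'(-2)) = -14 and h_1·M_1 + 2h_1·M_2 = 6(S'(4) - Δ_1) = 32.
Solving: M_0 = -13/6, M_1 = -1/3, M_2 = 11/2.

5.5000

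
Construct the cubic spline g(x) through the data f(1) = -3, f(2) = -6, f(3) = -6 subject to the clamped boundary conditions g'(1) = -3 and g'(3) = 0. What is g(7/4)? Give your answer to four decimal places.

-5.4609

Put m_i = g'' at the i-th knot. Here h = (1, 1) and Δ = (-3, 0), so the interior equations h_(i-1)·m_(i-1) + 2(h_(i-1)+h_i)·m_i + h_i·m_(i+1) = 6(Δ_i − Δ_(i-1)) read
  1·m_0 + 4·m_1 + 1·m_2 = 6(Δ_1 - Δ_0) = 18
Clamped end conditions give two more equations: 2h_0·m_0 + h_0·m_1 = 6(Δ_0 - g'(1)) = 0 and h_1·m_1 + 2h_1·m_2 = 6(g'(3) - Δ_1) = 0.
Hence m_0 = -3, m_1 = 6, m_2 = -3.
On [1, 2], g(x) = -3 - 3·(x - 1) - 3/2·(x - 1)² + 3/2·(x - 1)³.
With (x - 1) = 3/4: g(7/4) = -699/128.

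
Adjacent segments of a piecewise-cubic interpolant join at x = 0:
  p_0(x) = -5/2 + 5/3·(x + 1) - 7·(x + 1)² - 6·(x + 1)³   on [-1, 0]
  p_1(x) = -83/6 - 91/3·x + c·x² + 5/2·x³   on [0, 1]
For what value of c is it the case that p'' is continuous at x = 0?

-25

p_0''(x) = -14 - 36·(x + 1), so p_0''(0) = -50. On the right, p_1''(0) = 2c, so c = -25.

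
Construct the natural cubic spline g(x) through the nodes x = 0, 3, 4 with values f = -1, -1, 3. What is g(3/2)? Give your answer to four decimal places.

With M_i denoting the second derivative at x_i, h_i = 3, 1, and Δ_i = (y_(i+1) − y_i)/h_i = 0, 4:
  3·M_0 + 8·M_1 + 1·M_2 = 6(Δ_1 - Δ_0) = 24
Natural end conditions: M_0 = M_2 = 0.
Forward elimination and back-substitution give M_0 = 0, M_1 = 3, M_2 = 0.
On [0, 3], g(x) = -1 - 3/2·x + 0·x² + 1/6·x³.
With x = 3/2: g(3/2) = -43/16.

-2.6875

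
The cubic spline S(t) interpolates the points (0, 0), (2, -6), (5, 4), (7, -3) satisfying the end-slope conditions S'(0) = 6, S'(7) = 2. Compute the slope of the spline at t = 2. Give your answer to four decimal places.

Let M_i = S''(x_i). Step sizes h_i = 2, 3, 2; slopes of the chords Δ_i = (y_(i+1) - y_i)/h_i = -3, 10/3, -7/2.
  2·M_0 + 10·M_1 + 3·M_2 = 6(Δ_1 - Δ_0) = 38
  3·M_1 + 10·M_2 + 2·M_3 = 6(Δ_2 - Δ_1) = -41
Clamped end conditions give two more equations: 2h_0·M_0 + h_0·M_1 = 6(Δ_0 - S'(0)) = -54 and h_2·M_2 + 2h_2·M_3 = 6(S'(7) - Δ_2) = 33.
Solving the tridiagonal system: M_0 = -1801/96, M_1 = 505/48, M_2 = -475/48, M_3 = 1267/96.
On [2, 5], S'(t) = b_1 + 2c_1·(t - 2) + 3d_1·(t - 2)² with b_1 = Δ_1 - h_1(2M_1 + M_2)/6 = -215/96, c_1 = M_1/2 = 505/96, d_1 = (M_2 - M_1)/(6h_1) = -245/216. So S'(2) = -215/96.

-2.2396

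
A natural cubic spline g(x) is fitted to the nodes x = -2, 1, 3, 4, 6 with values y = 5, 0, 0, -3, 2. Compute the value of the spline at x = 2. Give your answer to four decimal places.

0.6887

Put M_i = g'' at the i-th knot. Here h = (3, 2, 1, 2) and Δ = (-5/3, 0, -3, 5/2), so the interior equations h_(i-1)·M_(i-1) + 2(h_(i-1)+h_i)·M_i + h_i·M_(i+1) = 6(Δ_i − Δ_(i-1)) read
  3·M_0 + 10·M_1 + 2·M_2 = 6(Δ_1 - Δ_0) = 10
  2·M_1 + 6·M_2 + 1·M_3 = 6(Δ_2 - Δ_1) = -18
  1·M_2 + 6·M_3 + 2·M_4 = 6(Δ_3 - Δ_2) = 33
Natural end conditions: M_0 = M_4 = 0.
Forward elimination and back-substitution give M_0 = 0, M_1 = 316/163, M_2 = -765/163, M_3 = 1024/163, M_4 = 0.
On [1, 3], g(x) = 0 + 133/489·(x - 1) + 158/163·(x - 1)² - 1081/1956·(x - 1)³.
With (x - 1) = 1: g(2) = 449/652.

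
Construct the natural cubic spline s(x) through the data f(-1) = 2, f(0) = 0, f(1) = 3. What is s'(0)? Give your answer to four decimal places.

0.5000

Let m_i = s''(x_i). Step sizes h_i = 1, 1; slopes of the chords Δ_i = (y_(i+1) - y_i)/h_i = -2, 3.
  1·m_0 + 4·m_1 + 1·m_2 = 6(Δ_1 - Δ_0) = 30
Natural end conditions: m_0 = m_2 = 0.
Forward elimination and back-substitution give m_0 = 0, m_1 = 15/2, m_2 = 0.
On [0, 1], s'(x) = b_1 + 2c_1·x + 3d_1·x² with b_1 = Δ_1 - h_1(2m_1 + m_2)/6 = 1/2, c_1 = m_1/2 = 15/4, d_1 = (m_2 - m_1)/(6h_1) = -5/4. So s'(0) = 1/2.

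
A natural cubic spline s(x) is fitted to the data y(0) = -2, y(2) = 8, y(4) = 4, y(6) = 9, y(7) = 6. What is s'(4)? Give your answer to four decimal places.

With m_i denoting the second derivative at x_i, h_i = 2, 2, 2, 1, and Δ_i = (y_(i+1) − y_i)/h_i = 5, -2, 5/2, -3:
  2·m_0 + 8·m_1 + 2·m_2 = 6(Δ_1 - Δ_0) = -42
  2·m_1 + 8·m_2 + 2·m_3 = 6(Δ_2 - Δ_1) = 27
  2·m_2 + 6·m_3 + 1·m_4 = 6(Δ_3 - Δ_2) = -33
Natural end conditions: m_0 = m_4 = 0.
Solving the tridiagonal system: m_0 = 0, m_1 = -288/41, m_2 = 291/41, m_3 = -645/82, m_4 = 0.
On [4, 6], s'(x) = b_2 + 2c_2·(x - 4) + 3d_2·(x - 4)² with b_2 = Δ_2 - h_2(2m_2 + m_3)/6 = 16/41, c_2 = m_2/2 = 291/82, d_2 = (m_3 - m_2)/(6h_2) = -409/328. So s'(4) = 16/41.

0.3902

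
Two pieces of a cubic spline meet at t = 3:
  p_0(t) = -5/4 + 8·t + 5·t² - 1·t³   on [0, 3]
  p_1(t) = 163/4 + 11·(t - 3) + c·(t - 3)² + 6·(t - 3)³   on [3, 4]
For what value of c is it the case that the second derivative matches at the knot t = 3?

-4

p_0''(t) = 10 - 6·t, so p_0''(3) = -8. On the right, p_1''(3) = 2c, so c = -4.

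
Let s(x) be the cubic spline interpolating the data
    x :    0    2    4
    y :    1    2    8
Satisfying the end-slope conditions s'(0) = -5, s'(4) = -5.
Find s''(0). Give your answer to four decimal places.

Let M_i = s''(x_i). Step sizes h_i = 2, 2; slopes of the chords Δ_i = (y_(i+1) - y_i)/h_i = 1/2, 3.
  2·M_0 + 8·M_1 + 2·M_2 = 6(Δ_1 - Δ_0) = 15
Clamped end conditions give two more equations: 2h_0·M_0 + h_0·M_1 = 6(Δ_0 - s'(0)) = 33 and h_1·M_1 + 2h_1·M_2 = 6(s'(4) - Δ_1) = -48.
Solving: M_0 = 51/8, M_1 = 15/4, M_2 = -111/8.

6.3750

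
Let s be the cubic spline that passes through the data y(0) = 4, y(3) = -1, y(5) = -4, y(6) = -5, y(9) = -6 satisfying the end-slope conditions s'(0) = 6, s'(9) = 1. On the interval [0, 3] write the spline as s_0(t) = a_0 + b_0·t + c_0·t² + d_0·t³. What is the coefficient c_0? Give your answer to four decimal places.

Let M_i = s''(x_i). Step sizes h_i = 3, 2, 1, 3; slopes of the chords Δ_i = (y_(i+1) - y_i)/h_i = -5/3, -3/2, -1, -1/3.
  3·M_0 + 10·M_1 + 2·M_2 = 6(Δ_1 - Δ_0) = 1
  2·M_1 + 6·M_2 + 1·M_3 = 6(Δ_2 - Δ_1) = 3
  1·M_2 + 8·M_3 + 3·M_4 = 6(Δ_3 - Δ_2) = 4
Clamped end conditions give two more equations: 2h_0·M_0 + h_0·M_1 = 6(Δ_0 - s'(0)) = -46 and h_3·M_3 + 2h_3·M_4 = 6(s'(9) - Δ_3) = 8.
Solving the tridiagonal system: M_0 = -201/22, M_1 = 97/33, M_2 = -65/132, M_3 = 5/66, M_4 = 57/44.
On [0, 3], with s_0(t) = a_0 + b_0·t + c_0·t² + d_0·t³: c_0 = M_0/2 = -201/44, d_0 = (M_1 - M_0)/(6h_0) = 797/1188, b_0 = Δ_0 - h_0(2M_0 + M_1)/6 = 6.

-4.5682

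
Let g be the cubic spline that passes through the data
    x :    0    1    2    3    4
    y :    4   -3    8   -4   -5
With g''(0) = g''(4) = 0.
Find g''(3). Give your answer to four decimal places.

With m_i denoting the second derivative at x_i, h_i = 1, 1, 1, 1, and Δ_i = (y_(i+1) − y_i)/h_i = -7, 11, -12, -1:
  1·m_0 + 4·m_1 + 1·m_2 = 6(Δ_1 - Δ_0) = 108
  1·m_1 + 4·m_2 + 1·m_3 = 6(Δ_2 - Δ_1) = -138
  1·m_2 + 4·m_3 + 1·m_4 = 6(Δ_3 - Δ_2) = 66
Natural end conditions: m_0 = m_4 = 0.
Hence m_0 = 0, m_1 = 1119/28, m_2 = -363/7, m_3 = 825/28, m_4 = 0.

29.4643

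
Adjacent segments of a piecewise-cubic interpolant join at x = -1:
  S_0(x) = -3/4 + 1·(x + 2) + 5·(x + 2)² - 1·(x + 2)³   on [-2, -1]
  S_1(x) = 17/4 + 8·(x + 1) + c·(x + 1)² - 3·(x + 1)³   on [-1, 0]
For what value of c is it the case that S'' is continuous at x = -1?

2

S_0''(x) = 10 - 6·(x + 2), so S_0''(-1) = 4. On the right, S_1''(-1) = 2c, so c = 2.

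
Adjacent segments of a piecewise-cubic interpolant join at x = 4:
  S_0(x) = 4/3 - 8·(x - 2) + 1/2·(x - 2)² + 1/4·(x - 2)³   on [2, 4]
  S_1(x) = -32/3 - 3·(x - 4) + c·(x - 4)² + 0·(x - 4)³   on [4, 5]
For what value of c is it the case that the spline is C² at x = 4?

S_0''(x) = 1 + 3/2·(x - 2), so S_0''(4) = 4. On the right, S_1''(4) = 2c, so c = 2.

2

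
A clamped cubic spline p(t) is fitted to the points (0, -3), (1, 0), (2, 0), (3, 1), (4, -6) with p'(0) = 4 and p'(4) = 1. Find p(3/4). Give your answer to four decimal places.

-0.3917

Put m_i = p'' at the i-th knot. Here h = (1, 1, 1, 1) and Δ = (3, 0, 1, -7), so the interior equations h_(i-1)·m_(i-1) + 2(h_(i-1)+h_i)·m_i + h_i·m_(i+1) = 6(Δ_i − Δ_(i-1)) read
  1·m_0 + 4·m_1 + 1·m_2 = 6(Δ_1 - Δ_0) = -18
  1·m_1 + 4·m_2 + 1·m_3 = 6(Δ_2 - Δ_1) = 6
  1·m_2 + 4·m_3 + 1·m_4 = 6(Δ_3 - Δ_2) = -48
Clamped end conditions give two more equations: 2h_0·m_0 + h_0·m_1 = 6(Δ_0 - p'(0)) = -6 and h_3·m_3 + 2h_3·m_4 = 6(p'(4) - Δ_3) = 48.
Hence m_0 = 3/7, m_1 = -48/7, m_2 = 9, m_3 = -162/7, m_4 = 249/7.
On [0, 1], p(t) = -3 + 4·t + 3/14·t² - 17/14·t³.
With t = 3/4: p(3/4) = -351/896.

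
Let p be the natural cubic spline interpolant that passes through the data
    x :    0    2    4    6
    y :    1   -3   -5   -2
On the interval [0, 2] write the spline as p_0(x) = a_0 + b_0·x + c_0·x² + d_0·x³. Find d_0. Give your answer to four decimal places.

Put M_i = p'' at the i-th knot. Here h = (2, 2, 2) and Δ = (-2, -1, 3/2), so the interior equations h_(i-1)·M_(i-1) + 2(h_(i-1)+h_i)·M_i + h_i·M_(i+1) = 6(Δ_i − Δ_(i-1)) read
  2·M_0 + 8·M_1 + 2·M_2 = 6(Δ_1 - Δ_0) = 6
  2·M_1 + 8·M_2 + 2·M_3 = 6(Δ_2 - Δ_1) = 15
Natural end conditions: M_0 = M_3 = 0.
Solving the tridiagonal system: M_0 = 0, M_1 = 3/10, M_2 = 9/5, M_3 = 0.
On [0, 2], with p_0(x) = a_0 + b_0·x + c_0·x² + d_0·x³: c_0 = M_0/2 = 0, d_0 = (M_1 - M_0)/(6h_0) = 1/40, b_0 = Δ_0 - h_0(2M_0 + M_1)/6 = -21/10.

0.0250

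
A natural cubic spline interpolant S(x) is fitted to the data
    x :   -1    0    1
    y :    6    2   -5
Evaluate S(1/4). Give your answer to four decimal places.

With m_i denoting the second derivative at x_i, h_i = 1, 1, and Δ_i = (y_(i+1) − y_i)/h_i = -4, -7:
  1·m_0 + 4·m_1 + 1·m_2 = 6(Δ_1 - Δ_0) = -18
Natural end conditions: m_0 = m_2 = 0.
Solving: m_0 = 0, m_1 = -9/2, m_2 = 0.
On [0, 1], S(x) = 2 - 11/2·x - 9/4·x² + 3/4·x³.
With x = 1/4: S(1/4) = 127/256.

0.4961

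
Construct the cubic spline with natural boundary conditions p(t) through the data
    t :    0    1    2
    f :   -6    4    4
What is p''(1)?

Let M_i = p''(x_i). Step sizes h_i = 1, 1; slopes of the chords Δ_i = (y_(i+1) - y_i)/h_i = 10, 0.
  1·M_0 + 4·M_1 + 1·M_2 = 6(Δ_1 - Δ_0) = -60
Natural end conditions: M_0 = M_2 = 0.
Forward elimination and back-substitution give M_0 = 0, M_1 = -15, M_2 = 0.

-15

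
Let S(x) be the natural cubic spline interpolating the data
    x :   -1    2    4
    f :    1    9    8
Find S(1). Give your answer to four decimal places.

7.3889

Let σ_i = S''(x_i). Step sizes h_i = 3, 2; slopes of the chords Δ_i = (y_(i+1) - y_i)/h_i = 8/3, -1/2.
  3·σ_0 + 10·σ_1 + 2·σ_2 = 6(Δ_1 - Δ_0) = -19
Natural end conditions: σ_0 = σ_2 = 0.
Hence σ_0 = 0, σ_1 = -19/10, σ_2 = 0.
On [-1, 2], S(x) = 1 + 217/60·(x + 1) + 0·(x + 1)² - 19/180·(x + 1)³.
With (x + 1) = 2: S(1) = 133/18.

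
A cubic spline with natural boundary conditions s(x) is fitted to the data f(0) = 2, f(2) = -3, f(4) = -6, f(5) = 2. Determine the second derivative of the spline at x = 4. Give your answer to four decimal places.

10.0909

Write m_i for s''(x_i). With h_i = 2, 2, 1 and divided differences Δ_i = -5/2, -3/2, 8, the continuity of s' gives the tridiagonal system
  2·m_0 + 8·m_1 + 2·m_2 = 6(Δ_1 - Δ_0) = 6
  2·m_1 + 6·m_2 + 1·m_3 = 6(Δ_2 - Δ_1) = 57
Natural end conditions: m_0 = m_3 = 0.
Solving: m_0 = 0, m_1 = -39/22, m_2 = 111/11, m_3 = 0.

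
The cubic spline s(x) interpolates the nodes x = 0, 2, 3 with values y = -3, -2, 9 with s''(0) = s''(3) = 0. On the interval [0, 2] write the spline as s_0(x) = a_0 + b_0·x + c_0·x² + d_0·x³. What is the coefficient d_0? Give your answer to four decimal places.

0.8750

Let M_i = s''(x_i). Step sizes h_i = 2, 1; slopes of the chords Δ_i = (y_(i+1) - y_i)/h_i = 1/2, 11.
  2·M_0 + 6·M_1 + 1·M_2 = 6(Δ_1 - Δ_0) = 63
Natural end conditions: M_0 = M_2 = 0.
Hence M_0 = 0, M_1 = 21/2, M_2 = 0.
On [0, 2], with s_0(x) = a_0 + b_0·x + c_0·x² + d_0·x³: c_0 = M_0/2 = 0, d_0 = (M_1 - M_0)/(6h_0) = 7/8, b_0 = Δ_0 - h_0(2M_0 + M_1)/6 = -3.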